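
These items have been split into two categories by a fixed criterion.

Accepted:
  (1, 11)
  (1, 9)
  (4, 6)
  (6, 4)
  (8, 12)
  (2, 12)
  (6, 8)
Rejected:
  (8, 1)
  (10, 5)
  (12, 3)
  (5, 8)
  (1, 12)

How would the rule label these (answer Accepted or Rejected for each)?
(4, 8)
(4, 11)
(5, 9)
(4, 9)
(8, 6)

Accepted, Rejected, Accepted, Rejected, Accepted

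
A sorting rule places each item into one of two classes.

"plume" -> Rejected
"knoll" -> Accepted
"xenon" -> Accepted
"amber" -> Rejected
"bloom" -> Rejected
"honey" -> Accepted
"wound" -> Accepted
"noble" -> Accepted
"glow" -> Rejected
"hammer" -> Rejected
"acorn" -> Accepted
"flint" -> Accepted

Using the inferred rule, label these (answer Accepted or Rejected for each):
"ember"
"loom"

All 'Accepted' examples share one property — contains 'n' — and every 'Rejected' example lacks it.

Rejected, Rejected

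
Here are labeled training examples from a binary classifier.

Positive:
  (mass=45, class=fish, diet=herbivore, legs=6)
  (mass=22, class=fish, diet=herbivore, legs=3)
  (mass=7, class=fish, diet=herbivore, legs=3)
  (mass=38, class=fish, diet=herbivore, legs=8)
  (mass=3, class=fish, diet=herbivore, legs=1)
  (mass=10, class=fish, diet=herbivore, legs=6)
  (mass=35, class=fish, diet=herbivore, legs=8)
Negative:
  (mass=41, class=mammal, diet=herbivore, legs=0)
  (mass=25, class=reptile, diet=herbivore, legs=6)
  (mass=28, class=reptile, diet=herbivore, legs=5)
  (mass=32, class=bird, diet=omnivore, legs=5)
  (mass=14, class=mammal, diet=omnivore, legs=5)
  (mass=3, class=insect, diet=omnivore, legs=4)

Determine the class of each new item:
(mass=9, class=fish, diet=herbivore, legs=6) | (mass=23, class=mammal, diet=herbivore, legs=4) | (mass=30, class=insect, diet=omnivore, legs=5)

Positive, Negative, Negative

Comparing the two groups points to one rule — class is fish.
(mass=9, class=fish, diet=herbivore, legs=6) — class is fish, hence Positive. (mass=23, class=mammal, diet=herbivore, legs=4) — class is mammal, hence Negative. (mass=30, class=insect, diet=omnivore, legs=5) — class is insect, hence Negative.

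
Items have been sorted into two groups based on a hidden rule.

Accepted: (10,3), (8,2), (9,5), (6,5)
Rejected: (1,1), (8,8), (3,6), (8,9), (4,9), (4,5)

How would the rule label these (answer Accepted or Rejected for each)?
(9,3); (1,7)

The classifier is using: first > second.
(9,3): 9 > 3 — satisfies this, so Accepted. (1,7): 1 < 7 — does not pass, so Rejected.

Accepted, Rejected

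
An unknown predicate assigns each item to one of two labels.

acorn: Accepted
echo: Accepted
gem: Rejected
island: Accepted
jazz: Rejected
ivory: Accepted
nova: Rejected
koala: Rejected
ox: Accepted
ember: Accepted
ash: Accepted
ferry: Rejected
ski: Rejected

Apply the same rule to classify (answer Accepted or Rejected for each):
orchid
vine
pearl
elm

Accepted, Rejected, Rejected, Accepted

The simplest hypothesis consistent with all the labels is: starts with a vowel.
orchid: starts with 'o' — qualifies, so Accepted. vine: starts with 'v' — does not fit, so Rejected. pearl: starts with 'p' — does not fit, so Rejected. elm: starts with 'e' — qualifies, so Accepted.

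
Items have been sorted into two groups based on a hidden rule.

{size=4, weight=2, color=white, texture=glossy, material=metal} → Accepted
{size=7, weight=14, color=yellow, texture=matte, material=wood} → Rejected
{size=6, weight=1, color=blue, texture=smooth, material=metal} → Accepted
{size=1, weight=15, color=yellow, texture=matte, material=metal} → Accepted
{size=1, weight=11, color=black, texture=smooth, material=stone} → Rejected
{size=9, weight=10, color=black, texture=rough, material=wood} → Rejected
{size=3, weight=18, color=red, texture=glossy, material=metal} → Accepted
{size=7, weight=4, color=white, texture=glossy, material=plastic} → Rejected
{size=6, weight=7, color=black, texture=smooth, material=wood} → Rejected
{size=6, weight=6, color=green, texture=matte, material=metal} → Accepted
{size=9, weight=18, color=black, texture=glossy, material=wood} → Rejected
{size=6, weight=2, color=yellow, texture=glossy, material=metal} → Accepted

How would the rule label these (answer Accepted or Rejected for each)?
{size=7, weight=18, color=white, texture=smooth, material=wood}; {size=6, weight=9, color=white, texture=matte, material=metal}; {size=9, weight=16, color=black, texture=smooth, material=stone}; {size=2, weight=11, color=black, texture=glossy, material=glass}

Rejected, Accepted, Rejected, Rejected

Rule: material is metal. This holds for each 'Accepted' example and fails for each 'Rejected' one.
Rejected: {size=7, weight=18, color=white, texture=smooth, material=wood}, since material is wood.
Accepted: {size=6, weight=9, color=white, texture=matte, material=metal}, since material is metal.
Rejected: {size=9, weight=16, color=black, texture=smooth, material=stone}, since material is stone.
Rejected: {size=2, weight=11, color=black, texture=glossy, material=glass}, since material is glass.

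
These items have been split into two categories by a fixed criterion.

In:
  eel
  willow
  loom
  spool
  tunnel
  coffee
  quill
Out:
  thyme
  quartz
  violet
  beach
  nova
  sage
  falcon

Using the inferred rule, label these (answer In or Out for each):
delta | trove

Out, Out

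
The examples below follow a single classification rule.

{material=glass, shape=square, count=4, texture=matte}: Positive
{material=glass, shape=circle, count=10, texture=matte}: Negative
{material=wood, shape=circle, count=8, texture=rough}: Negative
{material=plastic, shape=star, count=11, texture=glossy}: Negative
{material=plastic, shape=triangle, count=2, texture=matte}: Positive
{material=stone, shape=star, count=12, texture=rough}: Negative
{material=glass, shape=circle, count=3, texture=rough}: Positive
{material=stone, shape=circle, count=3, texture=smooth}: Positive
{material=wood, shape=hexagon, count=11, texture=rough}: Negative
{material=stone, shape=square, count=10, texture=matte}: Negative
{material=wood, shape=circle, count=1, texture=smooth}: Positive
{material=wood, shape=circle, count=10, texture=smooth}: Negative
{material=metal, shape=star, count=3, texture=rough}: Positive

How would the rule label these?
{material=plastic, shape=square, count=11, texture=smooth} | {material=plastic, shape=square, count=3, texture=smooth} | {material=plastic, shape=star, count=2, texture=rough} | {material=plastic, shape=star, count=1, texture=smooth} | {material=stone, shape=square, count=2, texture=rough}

Negative, Positive, Positive, Positive, Positive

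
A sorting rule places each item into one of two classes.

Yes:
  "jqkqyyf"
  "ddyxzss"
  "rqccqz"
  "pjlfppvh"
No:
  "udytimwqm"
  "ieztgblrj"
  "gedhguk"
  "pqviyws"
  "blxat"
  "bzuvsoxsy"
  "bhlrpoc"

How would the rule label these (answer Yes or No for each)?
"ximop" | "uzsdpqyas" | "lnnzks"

No, No, Yes

Rule: has a double letter. This holds for each 'Yes' example and fails for each 'No' one.
"ximop": no doubled letter, does not satisfy this → No. "uzsdpqyas": no doubled letter, does not satisfy this → No. "lnnzks": 'nn' doubled, matches → Yes.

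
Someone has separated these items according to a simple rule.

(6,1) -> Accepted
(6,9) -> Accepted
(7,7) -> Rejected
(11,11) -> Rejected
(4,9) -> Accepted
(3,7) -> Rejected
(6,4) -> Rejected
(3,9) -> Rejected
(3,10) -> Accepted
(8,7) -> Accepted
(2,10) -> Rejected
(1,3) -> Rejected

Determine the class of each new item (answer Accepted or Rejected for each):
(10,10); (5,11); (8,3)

Checking candidate rules against both groups, what survives is: sum is odd.
(10,10): 10+10 = 20, doesn't qualify → Rejected. (5,11): 5+11 = 16, doesn't qualify → Rejected. (8,3): 8+3 = 11, fits → Accepted.

Rejected, Rejected, Accepted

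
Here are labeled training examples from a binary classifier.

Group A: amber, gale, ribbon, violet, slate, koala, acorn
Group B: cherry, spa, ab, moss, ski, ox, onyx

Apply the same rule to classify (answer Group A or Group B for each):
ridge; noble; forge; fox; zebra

Group A, Group A, Group A, Group B, Group A

The classifier is using: has ≥ 2 vowels.
Group A: ridge, since 2 vowels.
Group A: noble, since 2 vowels.
Group A: forge, since 2 vowels.
Group B: fox, since 1 vowel.
Group A: zebra, since 2 vowels.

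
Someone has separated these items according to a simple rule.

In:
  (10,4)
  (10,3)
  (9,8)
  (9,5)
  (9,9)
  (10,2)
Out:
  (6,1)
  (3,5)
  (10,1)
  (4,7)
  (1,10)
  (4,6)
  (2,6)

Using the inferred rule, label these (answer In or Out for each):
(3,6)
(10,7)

Every 'In' example satisfies: sum ≥ 12. None of the 'Out' examples do.
(3,6) → 3+6 = 9 → Out. (10,7) → 10+7 = 17 → In.

Out, In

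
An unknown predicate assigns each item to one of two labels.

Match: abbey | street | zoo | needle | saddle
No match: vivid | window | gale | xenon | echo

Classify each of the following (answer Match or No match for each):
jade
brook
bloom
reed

No match, Match, Match, Match

Looking at the examples, the only property every 'Match' case has and every 'No match' case lacks is: has a double letter.
jade: no doubled letter — does not pass, so No match.
brook: 'oo' doubled — fits, so Match.
bloom: 'oo' doubled — fits, so Match.
reed: 'ee' doubled — fits, so Match.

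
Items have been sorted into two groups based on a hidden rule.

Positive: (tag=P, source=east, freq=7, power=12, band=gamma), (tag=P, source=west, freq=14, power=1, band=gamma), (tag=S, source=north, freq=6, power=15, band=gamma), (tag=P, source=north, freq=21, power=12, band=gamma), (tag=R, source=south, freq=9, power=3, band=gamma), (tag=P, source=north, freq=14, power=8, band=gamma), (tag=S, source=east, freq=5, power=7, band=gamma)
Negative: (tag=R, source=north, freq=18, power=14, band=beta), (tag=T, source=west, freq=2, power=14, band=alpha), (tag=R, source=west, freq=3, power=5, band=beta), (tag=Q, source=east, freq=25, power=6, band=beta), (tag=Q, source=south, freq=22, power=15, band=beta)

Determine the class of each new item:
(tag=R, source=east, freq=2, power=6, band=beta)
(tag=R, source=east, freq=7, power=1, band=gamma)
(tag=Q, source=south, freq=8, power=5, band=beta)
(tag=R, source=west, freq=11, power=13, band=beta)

Negative, Positive, Negative, Negative

Comparing the two groups points to one rule — band is gamma.
Negative: (tag=R, source=east, freq=2, power=6, band=beta), since band is beta.
Positive: (tag=R, source=east, freq=7, power=1, band=gamma), since band is gamma.
Negative: (tag=Q, source=south, freq=8, power=5, band=beta), since band is beta.
Negative: (tag=R, source=west, freq=11, power=13, band=beta), since band is beta.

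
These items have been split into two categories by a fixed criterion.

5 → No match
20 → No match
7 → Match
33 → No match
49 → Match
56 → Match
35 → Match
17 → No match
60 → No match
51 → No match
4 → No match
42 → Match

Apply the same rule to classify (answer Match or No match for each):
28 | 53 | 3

Match, No match, No match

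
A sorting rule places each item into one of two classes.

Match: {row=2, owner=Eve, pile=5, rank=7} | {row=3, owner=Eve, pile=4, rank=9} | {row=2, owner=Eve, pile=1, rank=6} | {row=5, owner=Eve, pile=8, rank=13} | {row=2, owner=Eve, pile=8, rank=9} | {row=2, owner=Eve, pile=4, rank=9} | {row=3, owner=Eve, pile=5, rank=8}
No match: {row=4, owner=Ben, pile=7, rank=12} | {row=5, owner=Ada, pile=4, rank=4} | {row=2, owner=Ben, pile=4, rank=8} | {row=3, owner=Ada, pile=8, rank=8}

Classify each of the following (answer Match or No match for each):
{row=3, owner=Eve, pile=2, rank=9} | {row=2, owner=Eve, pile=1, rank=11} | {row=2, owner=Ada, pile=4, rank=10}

The pattern is that an item is 'Match' exactly when: owner is Eve.

Match, Match, No match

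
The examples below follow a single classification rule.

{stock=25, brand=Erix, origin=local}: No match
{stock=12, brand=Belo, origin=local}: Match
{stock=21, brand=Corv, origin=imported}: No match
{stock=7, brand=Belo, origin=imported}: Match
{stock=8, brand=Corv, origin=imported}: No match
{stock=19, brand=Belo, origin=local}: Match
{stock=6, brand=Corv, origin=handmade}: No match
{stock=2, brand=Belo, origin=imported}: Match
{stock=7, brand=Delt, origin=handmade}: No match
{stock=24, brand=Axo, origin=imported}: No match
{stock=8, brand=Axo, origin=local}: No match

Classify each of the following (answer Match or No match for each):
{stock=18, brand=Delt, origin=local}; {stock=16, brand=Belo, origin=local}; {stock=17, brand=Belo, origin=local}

Checking candidate rules against both groups, what survives is: brand is Belo.

No match, Match, Match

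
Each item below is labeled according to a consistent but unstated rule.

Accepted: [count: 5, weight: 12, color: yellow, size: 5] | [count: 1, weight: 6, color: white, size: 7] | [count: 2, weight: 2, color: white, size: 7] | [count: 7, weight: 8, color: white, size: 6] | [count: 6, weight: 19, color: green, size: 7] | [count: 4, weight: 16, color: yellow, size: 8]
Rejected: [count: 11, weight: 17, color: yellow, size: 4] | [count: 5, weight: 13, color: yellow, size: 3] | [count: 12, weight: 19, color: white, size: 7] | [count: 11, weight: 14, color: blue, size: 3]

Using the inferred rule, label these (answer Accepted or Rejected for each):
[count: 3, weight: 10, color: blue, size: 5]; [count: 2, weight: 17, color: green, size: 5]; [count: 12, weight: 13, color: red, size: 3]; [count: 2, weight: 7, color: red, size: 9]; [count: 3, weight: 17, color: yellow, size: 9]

Every 'Accepted' example satisfies: size ≥ 4 AND count ≤ 7. None of the 'Rejected' examples do.

Accepted, Accepted, Rejected, Accepted, Accepted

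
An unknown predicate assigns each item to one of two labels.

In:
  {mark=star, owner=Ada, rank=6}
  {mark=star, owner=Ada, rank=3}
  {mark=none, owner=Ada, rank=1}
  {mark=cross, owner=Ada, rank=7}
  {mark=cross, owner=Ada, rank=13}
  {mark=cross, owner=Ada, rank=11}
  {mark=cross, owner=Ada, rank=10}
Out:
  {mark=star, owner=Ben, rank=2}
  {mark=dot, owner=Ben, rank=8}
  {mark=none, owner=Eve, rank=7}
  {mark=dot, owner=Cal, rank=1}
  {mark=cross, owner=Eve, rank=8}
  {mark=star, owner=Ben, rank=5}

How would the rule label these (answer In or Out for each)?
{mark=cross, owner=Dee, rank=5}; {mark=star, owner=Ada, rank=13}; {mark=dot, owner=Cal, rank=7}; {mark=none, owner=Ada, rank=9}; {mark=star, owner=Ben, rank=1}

Out, In, Out, In, Out

'In' ⟺ owner is Ada.
{mark=cross, owner=Dee, rank=5}: owner is Dee — fails this test, so Out. {mark=star, owner=Ada, rank=13}: owner is Ada — satisfies this, so In. {mark=dot, owner=Cal, rank=7}: owner is Cal — fails this test, so Out. {mark=none, owner=Ada, rank=9}: owner is Ada — satisfies this, so In. {mark=star, owner=Ben, rank=1}: owner is Ben — fails this test, so Out.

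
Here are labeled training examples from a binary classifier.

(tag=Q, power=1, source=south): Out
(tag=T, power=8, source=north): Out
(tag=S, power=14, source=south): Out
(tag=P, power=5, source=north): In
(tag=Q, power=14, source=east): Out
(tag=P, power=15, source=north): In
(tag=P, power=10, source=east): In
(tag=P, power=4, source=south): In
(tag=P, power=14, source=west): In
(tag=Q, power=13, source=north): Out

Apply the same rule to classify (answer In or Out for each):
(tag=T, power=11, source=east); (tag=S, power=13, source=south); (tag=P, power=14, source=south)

Rule: tag is P. This holds for each 'In' example and fails for each 'Out' one.
Out: (tag=T, power=11, source=east), since tag is T. Out: (tag=S, power=13, source=south), since tag is S. In: (tag=P, power=14, source=south), since tag is P.

Out, Out, In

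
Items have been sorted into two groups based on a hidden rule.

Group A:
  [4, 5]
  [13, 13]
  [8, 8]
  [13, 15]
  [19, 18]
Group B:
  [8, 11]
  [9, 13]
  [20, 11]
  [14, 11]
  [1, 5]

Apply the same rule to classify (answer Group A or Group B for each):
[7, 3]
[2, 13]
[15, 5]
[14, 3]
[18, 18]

Group B, Group B, Group B, Group B, Group A

One predicate separates the groups cleanly: |first − second| ≤ 2.
[7, 3] → |7−3| = 4 → Group B.
[2, 13] → |2−13| = 11 → Group B.
[15, 5] → |15−5| = 10 → Group B.
[14, 3] → |14−3| = 11 → Group B.
[18, 18] → |18−18| = 0 → Group A.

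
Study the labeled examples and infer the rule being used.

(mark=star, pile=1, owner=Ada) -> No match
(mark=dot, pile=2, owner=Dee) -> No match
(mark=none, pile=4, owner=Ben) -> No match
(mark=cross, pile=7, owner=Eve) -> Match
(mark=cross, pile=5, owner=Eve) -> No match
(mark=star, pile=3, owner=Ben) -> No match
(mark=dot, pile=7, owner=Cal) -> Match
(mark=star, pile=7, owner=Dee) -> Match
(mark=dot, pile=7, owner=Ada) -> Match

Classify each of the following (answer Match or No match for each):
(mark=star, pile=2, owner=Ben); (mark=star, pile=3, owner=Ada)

No match, No match

The distinguishing property — pile = 7 — holds for all the 'Match' cases and none of the 'No match' cases.
(mark=star, pile=2, owner=Ben): pile = 2 — does not pass, so No match. (mark=star, pile=3, owner=Ada): pile = 3 — does not pass, so No match.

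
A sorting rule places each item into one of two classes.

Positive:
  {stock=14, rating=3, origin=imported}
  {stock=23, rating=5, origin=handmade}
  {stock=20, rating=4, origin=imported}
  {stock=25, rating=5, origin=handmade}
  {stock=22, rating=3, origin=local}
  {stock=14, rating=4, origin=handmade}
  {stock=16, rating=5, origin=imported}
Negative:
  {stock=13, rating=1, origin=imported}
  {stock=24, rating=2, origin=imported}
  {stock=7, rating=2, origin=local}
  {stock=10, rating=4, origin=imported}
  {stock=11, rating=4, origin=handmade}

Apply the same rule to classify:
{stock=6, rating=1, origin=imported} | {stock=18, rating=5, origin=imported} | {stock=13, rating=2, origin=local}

Negative, Positive, Negative

The rule appears to be: rating ≥ 3 AND stock ≥ 13.
Negative: {stock=6, rating=1, origin=imported}, since rating = 1, stock = 6. Positive: {stock=18, rating=5, origin=imported}, since rating = 5, stock = 18. Negative: {stock=13, rating=2, origin=local}, since rating = 2, stock = 13.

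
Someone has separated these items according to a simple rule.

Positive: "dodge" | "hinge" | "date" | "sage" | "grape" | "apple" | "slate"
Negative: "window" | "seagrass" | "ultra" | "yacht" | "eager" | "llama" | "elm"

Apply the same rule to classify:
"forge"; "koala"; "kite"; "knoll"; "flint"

Checking candidate rules against both groups, what survives is: ends with 'e'.

Positive, Negative, Positive, Negative, Negative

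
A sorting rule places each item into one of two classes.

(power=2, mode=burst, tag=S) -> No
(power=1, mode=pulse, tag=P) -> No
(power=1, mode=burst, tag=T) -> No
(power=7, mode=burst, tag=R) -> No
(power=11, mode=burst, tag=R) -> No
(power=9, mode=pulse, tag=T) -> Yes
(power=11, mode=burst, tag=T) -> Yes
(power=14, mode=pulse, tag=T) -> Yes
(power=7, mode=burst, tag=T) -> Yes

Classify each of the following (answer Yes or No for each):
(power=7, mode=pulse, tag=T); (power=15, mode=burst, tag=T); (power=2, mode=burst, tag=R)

Yes, Yes, No

The classifier is using: tag is T AND power ≥ 2.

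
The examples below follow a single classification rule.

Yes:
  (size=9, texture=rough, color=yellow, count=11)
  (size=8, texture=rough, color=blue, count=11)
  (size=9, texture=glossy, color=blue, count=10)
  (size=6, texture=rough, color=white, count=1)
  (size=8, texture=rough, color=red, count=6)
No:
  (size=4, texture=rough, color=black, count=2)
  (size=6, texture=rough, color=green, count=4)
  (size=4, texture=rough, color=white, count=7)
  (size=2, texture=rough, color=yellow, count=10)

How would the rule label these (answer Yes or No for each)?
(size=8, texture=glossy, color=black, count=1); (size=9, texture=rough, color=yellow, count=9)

A rule that fits every label: count = 1 OR size ≥ 8 — true of each 'Yes' example, false of each 'No' one.
(size=8, texture=glossy, color=black, count=1): count = 1, size = 8 — matches, so Yes. (size=9, texture=rough, color=yellow, count=9): count = 9, size = 9 — matches, so Yes.

Yes, Yes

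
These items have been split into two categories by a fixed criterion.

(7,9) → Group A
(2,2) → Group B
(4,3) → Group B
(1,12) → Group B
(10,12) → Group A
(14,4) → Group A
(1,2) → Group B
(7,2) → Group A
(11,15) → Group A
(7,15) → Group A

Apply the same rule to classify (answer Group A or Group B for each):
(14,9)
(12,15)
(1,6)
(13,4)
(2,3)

Group A, Group A, Group B, Group A, Group B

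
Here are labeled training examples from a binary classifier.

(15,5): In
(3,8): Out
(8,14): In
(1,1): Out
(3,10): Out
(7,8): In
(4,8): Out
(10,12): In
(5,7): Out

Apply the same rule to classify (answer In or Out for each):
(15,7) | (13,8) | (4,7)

In, In, Out

The distinguishing property — sum ≥ 15 — holds for all the 'In' cases and none of the 'Out' cases.
In: (15,7), since 15+7 = 22.
In: (13,8), since 13+8 = 21.
Out: (4,7), since 4+7 = 11.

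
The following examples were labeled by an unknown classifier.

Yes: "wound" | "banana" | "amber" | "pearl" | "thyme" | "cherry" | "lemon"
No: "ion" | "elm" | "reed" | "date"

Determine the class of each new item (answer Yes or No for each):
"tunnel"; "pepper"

Yes, Yes

The simplest hypothesis consistent with all the labels is: length ≥ 5.
"tunnel": length 6, passes → Yes.
"pepper": length 6, passes → Yes.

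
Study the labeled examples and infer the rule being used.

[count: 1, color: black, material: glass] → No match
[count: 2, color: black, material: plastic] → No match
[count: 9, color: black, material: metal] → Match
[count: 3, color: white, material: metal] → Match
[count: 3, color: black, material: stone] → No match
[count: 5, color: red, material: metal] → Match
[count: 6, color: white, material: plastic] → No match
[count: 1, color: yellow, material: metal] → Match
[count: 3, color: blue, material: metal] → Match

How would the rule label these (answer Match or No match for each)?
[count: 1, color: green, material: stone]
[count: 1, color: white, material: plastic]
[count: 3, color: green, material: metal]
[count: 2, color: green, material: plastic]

The distinguishing property — material is metal — holds for all the 'Match' cases and none of the 'No match' cases.
[count: 1, color: green, material: stone] — material is stone, hence No match.
[count: 1, color: white, material: plastic] — material is plastic, hence No match.
[count: 3, color: green, material: metal] — material is metal, hence Match.
[count: 2, color: green, material: plastic] — material is plastic, hence No match.

No match, No match, Match, No match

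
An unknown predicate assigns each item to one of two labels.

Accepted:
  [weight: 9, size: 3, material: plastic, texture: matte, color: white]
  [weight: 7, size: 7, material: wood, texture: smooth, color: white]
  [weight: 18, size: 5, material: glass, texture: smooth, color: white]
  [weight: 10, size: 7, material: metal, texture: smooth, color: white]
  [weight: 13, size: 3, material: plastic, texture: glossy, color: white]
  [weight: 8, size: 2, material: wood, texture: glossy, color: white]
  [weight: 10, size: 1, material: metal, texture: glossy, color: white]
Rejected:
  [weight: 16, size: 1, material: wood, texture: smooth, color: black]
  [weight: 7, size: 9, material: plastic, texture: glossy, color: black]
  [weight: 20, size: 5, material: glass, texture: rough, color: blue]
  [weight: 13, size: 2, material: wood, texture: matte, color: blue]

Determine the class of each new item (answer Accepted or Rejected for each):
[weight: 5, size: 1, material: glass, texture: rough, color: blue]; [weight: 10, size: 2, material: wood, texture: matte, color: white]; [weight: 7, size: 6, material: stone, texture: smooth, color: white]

The common property of the 'Accepted' items is: color is white. No 'Rejected' item has it.

Rejected, Accepted, Accepted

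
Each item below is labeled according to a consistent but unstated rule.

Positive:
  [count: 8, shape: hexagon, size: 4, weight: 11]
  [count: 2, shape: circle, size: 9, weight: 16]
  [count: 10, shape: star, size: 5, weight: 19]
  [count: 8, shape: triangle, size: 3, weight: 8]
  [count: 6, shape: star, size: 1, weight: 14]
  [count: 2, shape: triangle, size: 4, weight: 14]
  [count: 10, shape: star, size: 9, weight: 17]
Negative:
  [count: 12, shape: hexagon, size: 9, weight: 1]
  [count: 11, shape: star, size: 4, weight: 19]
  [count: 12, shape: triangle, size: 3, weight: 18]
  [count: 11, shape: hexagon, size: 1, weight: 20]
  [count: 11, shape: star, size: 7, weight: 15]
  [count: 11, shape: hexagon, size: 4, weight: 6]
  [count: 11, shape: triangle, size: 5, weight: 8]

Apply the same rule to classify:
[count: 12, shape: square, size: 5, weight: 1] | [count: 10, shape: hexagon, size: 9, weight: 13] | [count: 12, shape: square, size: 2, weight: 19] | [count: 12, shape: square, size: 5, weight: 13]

Rule: count ≤ 10. This holds for each 'Positive' example and fails for each 'Negative' one.

Negative, Positive, Negative, Negative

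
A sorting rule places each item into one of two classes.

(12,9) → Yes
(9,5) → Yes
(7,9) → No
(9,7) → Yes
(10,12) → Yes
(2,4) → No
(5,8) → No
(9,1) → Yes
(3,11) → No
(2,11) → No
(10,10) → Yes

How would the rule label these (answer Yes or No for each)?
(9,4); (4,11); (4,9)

Yes, No, No

All 'Yes' examples share one property — first ≥ 8 — and every 'No' example lacks it.
(9,4): Yes (first 9). (4,11): No (first 4). (4,9): No (first 4).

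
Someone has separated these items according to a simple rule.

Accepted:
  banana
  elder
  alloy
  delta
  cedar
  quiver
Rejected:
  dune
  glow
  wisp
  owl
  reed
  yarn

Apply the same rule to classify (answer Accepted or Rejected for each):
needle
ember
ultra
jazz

Rule: length ≥ 5. This holds for each 'Accepted' example and fails for each 'Rejected' one.
needle: Accepted (length 6).
ember: Accepted (length 5).
ultra: Accepted (length 5).
jazz: Rejected (length 4).

Accepted, Accepted, Accepted, Rejected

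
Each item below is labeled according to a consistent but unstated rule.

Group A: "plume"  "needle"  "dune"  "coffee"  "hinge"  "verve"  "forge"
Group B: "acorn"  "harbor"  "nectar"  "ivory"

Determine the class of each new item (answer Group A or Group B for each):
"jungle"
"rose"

Group A, Group A

The rule appears to be: ends with 'e'.
"jungle" → ends with 'e' → Group A. "rose" → ends with 'e' → Group A.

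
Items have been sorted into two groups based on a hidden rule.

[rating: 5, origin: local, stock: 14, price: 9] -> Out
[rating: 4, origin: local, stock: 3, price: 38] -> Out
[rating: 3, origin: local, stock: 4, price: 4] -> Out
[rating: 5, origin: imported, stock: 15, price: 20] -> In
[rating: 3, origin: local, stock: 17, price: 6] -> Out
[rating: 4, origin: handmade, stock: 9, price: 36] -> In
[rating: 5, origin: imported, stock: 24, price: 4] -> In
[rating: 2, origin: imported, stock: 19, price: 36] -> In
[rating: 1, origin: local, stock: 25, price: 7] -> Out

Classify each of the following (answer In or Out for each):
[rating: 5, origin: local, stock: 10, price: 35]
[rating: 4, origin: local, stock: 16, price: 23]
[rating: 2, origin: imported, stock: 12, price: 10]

Out, Out, In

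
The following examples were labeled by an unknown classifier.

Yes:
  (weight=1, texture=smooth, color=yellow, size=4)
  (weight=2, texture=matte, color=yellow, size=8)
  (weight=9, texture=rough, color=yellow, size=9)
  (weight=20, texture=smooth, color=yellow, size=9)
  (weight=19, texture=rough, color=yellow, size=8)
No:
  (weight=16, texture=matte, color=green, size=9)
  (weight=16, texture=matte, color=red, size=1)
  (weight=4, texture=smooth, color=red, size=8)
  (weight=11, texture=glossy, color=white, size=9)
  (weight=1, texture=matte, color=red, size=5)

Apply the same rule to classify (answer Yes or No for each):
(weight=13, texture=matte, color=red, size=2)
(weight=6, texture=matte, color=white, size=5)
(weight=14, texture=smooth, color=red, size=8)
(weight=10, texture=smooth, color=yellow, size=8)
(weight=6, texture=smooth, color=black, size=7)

All 'Yes' examples share one property — color is yellow — and every 'No' example lacks it.
No: (weight=13, texture=matte, color=red, size=2), since color is red. No: (weight=6, texture=matte, color=white, size=5), since color is white. No: (weight=14, texture=smooth, color=red, size=8), since color is red. Yes: (weight=10, texture=smooth, color=yellow, size=8), since color is yellow. No: (weight=6, texture=smooth, color=black, size=7), since color is black.

No, No, No, Yes, No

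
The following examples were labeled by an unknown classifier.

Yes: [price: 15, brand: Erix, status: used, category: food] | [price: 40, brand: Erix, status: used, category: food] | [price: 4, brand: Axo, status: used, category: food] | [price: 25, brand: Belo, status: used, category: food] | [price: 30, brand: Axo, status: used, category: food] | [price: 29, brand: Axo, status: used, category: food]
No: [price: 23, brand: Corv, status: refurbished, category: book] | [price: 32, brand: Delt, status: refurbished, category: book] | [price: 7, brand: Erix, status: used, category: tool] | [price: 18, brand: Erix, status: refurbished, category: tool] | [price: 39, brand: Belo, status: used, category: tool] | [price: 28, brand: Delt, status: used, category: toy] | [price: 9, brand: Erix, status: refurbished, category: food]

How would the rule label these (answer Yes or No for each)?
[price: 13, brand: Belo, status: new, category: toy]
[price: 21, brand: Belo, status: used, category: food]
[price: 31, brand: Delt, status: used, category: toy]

The pattern is that an item is 'Yes' exactly when: status is used AND category is food.
[price: 13, brand: Belo, status: new, category: toy]: No (status is new, category is toy).
[price: 21, brand: Belo, status: used, category: food]: Yes (status is used, category is food).
[price: 31, brand: Delt, status: used, category: toy]: No (status is used, category is toy).

No, Yes, No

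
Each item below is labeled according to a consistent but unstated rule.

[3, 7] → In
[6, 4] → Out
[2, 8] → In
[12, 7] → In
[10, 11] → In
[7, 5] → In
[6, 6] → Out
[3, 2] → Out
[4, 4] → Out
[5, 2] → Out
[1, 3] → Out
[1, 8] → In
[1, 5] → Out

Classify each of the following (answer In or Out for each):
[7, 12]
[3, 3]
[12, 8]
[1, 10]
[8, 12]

Every 'In' example satisfies: max ≥ 7. None of the 'Out' examples do.
[7, 12]: In (max 12). [3, 3]: Out (max 3). [12, 8]: In (max 12). [1, 10]: In (max 10). [8, 12]: In (max 12).

In, Out, In, In, In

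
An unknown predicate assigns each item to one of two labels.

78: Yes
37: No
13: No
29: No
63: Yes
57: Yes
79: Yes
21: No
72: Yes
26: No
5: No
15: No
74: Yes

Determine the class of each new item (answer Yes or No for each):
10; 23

No, No

The pattern is that an item is 'Yes' exactly when: at least 57.
10: 10 < 57 — does not pass, so No.
23: 23 < 57 — does not pass, so No.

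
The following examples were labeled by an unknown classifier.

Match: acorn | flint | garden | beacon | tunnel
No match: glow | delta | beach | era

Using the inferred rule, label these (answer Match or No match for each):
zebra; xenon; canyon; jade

Checking candidate rules against both groups, what survives is: contains 'n'.

No match, Match, Match, No match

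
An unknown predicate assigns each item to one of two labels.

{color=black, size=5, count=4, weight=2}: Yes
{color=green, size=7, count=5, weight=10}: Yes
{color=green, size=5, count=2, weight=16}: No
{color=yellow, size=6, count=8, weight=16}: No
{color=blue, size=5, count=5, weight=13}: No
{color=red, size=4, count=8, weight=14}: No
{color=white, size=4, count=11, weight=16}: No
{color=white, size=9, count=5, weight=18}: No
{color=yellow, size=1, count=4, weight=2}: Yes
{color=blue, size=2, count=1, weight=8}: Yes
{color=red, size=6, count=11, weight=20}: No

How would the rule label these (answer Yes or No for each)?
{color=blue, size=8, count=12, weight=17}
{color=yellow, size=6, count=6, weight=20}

No, No

A rule that fits every label: weight ≤ 10 — true of each 'Yes' example, false of each 'No' one.
{color=blue, size=8, count=12, weight=17} → weight = 17 → No.
{color=yellow, size=6, count=6, weight=20} → weight = 20 → No.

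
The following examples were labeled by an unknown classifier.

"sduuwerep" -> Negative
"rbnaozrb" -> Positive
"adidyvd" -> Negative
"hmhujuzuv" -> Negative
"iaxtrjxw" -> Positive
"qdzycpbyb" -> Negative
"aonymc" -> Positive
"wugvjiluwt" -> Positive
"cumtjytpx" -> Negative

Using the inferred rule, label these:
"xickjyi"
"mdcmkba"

Negative, Negative

The rule appears to be: even length.
"xickjyi": length 7, does not pass → Negative. "mdcmkba": length 7, does not pass → Negative.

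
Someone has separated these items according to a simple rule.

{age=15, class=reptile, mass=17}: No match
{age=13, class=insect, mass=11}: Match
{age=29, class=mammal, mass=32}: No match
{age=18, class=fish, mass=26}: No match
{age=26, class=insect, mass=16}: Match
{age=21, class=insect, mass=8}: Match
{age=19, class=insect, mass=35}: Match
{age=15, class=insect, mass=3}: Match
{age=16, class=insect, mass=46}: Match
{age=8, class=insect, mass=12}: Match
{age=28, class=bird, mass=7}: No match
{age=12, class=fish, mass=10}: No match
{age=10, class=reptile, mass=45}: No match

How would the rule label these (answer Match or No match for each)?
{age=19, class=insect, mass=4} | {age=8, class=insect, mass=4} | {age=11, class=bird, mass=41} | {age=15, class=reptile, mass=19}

Match, Match, No match, No match

One predicate separates the groups cleanly: class is insect.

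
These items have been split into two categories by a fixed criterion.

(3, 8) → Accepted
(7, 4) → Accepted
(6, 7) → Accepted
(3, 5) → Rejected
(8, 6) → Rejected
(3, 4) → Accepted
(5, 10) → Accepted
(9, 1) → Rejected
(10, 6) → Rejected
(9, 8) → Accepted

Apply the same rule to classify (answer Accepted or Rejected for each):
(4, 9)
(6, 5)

Accepted, Accepted

The rule appears to be: sum is odd.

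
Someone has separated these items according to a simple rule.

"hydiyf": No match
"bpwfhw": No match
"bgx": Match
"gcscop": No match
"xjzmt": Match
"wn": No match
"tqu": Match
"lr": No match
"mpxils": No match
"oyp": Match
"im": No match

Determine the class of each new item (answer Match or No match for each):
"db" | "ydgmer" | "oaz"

All 'Match' examples share one property — odd length — and every 'No match' example lacks it.
"db": length 2 — doesn't qualify, so No match.
"ydgmer": length 6 — doesn't qualify, so No match.
"oaz": length 3 — passes, so Match.

No match, No match, Match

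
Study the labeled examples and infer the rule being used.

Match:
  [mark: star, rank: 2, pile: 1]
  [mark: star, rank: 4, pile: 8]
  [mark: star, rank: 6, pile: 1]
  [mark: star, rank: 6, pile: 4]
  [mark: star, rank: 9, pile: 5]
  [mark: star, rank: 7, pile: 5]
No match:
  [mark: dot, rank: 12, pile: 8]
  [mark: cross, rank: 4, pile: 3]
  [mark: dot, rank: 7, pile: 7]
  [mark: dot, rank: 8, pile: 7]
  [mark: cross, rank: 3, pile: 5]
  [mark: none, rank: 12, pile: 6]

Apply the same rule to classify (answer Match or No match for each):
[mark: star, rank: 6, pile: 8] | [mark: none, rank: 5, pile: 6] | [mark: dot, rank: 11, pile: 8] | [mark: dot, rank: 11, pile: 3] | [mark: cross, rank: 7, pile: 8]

The simplest hypothesis consistent with all the labels is: mark is star.
[mark: star, rank: 6, pile: 8]: Match (mark is star).
[mark: none, rank: 5, pile: 6]: No match (mark is none).
[mark: dot, rank: 11, pile: 8]: No match (mark is dot).
[mark: dot, rank: 11, pile: 3]: No match (mark is dot).
[mark: cross, rank: 7, pile: 8]: No match (mark is cross).

Match, No match, No match, No match, No match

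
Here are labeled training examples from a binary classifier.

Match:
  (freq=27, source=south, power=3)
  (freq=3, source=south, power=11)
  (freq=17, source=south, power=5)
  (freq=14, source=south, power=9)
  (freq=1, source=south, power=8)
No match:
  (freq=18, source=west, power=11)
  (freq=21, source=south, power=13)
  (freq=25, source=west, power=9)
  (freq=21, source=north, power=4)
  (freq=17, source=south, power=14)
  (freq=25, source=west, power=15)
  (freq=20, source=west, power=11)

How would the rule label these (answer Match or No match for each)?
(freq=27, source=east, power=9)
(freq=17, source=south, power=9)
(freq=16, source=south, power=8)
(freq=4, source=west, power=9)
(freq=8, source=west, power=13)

'Match' ⟺ source is south AND power ≤ 11.
No match: (freq=27, source=east, power=9), since source is east, power = 9. Match: (freq=17, source=south, power=9), since source is south, power = 9. Match: (freq=16, source=south, power=8), since source is south, power = 8. No match: (freq=4, source=west, power=9), since source is west, power = 9. No match: (freq=8, source=west, power=13), since source is west, power = 13.

No match, Match, Match, No match, No match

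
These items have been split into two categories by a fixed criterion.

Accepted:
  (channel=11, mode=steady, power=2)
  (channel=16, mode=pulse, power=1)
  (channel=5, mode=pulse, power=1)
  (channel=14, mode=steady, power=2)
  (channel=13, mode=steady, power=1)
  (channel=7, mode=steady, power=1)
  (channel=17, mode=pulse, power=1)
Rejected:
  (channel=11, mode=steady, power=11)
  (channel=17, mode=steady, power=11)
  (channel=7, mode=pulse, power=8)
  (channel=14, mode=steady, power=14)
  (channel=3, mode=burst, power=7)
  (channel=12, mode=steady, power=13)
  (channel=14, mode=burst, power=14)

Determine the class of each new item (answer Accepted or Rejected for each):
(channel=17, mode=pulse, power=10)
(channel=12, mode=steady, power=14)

The simplest hypothesis consistent with all the labels is: power ≤ 2.
(channel=17, mode=pulse, power=10) → power = 10 → Rejected.
(channel=12, mode=steady, power=14) → power = 14 → Rejected.

Rejected, Rejected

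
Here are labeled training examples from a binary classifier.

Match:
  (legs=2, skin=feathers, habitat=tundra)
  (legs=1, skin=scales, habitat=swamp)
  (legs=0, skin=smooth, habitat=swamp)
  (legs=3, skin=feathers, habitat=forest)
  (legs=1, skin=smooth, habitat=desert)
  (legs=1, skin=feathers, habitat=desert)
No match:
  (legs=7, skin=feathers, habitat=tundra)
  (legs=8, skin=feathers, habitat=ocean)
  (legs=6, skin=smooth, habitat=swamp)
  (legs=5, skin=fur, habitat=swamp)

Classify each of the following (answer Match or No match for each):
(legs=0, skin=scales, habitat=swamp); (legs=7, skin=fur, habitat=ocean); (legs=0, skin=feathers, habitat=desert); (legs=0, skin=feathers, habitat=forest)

Match, No match, Match, Match

All 'Match' examples share one property — legs ≤ 3 — and every 'No match' example lacks it.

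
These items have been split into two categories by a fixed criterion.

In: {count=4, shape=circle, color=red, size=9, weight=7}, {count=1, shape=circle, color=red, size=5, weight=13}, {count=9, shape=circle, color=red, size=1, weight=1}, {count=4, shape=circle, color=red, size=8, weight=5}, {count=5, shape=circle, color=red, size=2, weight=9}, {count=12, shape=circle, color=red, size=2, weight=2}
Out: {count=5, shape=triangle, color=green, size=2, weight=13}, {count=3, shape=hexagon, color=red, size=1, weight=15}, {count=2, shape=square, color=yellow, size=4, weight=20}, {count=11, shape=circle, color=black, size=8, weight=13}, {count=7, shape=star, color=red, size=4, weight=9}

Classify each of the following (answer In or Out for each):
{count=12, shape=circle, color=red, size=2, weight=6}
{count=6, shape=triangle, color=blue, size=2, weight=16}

In, Out

The distinguishing property — shape is circle AND color is red — holds for all the 'In' cases and none of the 'Out' cases.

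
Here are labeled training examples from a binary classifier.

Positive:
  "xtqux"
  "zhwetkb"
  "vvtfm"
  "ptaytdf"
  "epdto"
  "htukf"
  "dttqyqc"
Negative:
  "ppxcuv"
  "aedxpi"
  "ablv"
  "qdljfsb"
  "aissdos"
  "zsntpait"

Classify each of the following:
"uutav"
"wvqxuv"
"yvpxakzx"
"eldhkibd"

Positive, Negative, Negative, Negative

The pattern is that an item is 'Positive' exactly when: odd length AND contains 't'.
"uutav" — length 5, has 't', hence Positive. "wvqxuv" — length 6, no 't', hence Negative. "yvpxakzx" — length 8, no 't', hence Negative. "eldhkibd" — length 8, no 't', hence Negative.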